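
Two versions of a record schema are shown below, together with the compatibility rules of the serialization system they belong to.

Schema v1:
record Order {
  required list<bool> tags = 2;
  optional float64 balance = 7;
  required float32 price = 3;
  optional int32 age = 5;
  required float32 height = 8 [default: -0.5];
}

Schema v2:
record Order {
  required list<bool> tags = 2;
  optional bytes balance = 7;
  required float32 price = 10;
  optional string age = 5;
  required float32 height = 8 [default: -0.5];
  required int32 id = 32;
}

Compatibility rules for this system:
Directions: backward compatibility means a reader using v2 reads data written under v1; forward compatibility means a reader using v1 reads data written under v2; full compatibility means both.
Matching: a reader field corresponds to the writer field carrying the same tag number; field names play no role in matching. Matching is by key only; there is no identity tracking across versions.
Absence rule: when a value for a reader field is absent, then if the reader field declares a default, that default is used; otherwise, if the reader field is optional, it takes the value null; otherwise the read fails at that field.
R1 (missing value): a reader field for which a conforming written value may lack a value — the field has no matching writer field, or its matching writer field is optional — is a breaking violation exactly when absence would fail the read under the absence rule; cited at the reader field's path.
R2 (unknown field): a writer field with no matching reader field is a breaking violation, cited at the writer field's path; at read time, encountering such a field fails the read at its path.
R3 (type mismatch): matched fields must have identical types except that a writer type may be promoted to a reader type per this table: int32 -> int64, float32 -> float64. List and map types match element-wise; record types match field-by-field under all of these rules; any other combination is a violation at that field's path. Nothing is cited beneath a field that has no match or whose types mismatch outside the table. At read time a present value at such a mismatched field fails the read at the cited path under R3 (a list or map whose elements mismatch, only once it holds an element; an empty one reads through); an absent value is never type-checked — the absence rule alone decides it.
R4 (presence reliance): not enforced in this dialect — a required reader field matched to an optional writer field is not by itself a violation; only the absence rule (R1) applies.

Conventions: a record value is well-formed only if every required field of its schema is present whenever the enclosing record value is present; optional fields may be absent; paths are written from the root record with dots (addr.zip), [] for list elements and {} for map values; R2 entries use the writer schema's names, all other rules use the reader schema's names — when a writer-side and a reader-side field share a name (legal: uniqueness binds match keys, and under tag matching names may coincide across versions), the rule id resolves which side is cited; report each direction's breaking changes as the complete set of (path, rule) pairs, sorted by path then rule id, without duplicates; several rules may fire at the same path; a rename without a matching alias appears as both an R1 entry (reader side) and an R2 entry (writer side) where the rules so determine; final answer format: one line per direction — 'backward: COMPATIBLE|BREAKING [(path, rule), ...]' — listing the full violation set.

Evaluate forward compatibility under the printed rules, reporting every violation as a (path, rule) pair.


each type pair in Order: writer, then reader
forward pass over Order, reader schema v1, writer schema v2:
  tags: list<bool> -> list<bool>, writer required; from tags
  balance: bytes -> float64, writer optional; from balance
  no writer field matches reader price
  age: string -> int32, writer optional; from age
  height: float32 -> float32, writer required; from height
  price (writer side), unknown to reader
  id (writer side), unknown to reader
  rule R3 violated at age
  rule R3 violated at balance
  rule R2 violated at id
  rule R1 violated at price
  rule R2 violated at price
  => 5 violation(s): forward is BREAKING for Order

forward: BREAKING [(age, R3), (balance, R3), (id, R2), (price, R1), (price, R2)]


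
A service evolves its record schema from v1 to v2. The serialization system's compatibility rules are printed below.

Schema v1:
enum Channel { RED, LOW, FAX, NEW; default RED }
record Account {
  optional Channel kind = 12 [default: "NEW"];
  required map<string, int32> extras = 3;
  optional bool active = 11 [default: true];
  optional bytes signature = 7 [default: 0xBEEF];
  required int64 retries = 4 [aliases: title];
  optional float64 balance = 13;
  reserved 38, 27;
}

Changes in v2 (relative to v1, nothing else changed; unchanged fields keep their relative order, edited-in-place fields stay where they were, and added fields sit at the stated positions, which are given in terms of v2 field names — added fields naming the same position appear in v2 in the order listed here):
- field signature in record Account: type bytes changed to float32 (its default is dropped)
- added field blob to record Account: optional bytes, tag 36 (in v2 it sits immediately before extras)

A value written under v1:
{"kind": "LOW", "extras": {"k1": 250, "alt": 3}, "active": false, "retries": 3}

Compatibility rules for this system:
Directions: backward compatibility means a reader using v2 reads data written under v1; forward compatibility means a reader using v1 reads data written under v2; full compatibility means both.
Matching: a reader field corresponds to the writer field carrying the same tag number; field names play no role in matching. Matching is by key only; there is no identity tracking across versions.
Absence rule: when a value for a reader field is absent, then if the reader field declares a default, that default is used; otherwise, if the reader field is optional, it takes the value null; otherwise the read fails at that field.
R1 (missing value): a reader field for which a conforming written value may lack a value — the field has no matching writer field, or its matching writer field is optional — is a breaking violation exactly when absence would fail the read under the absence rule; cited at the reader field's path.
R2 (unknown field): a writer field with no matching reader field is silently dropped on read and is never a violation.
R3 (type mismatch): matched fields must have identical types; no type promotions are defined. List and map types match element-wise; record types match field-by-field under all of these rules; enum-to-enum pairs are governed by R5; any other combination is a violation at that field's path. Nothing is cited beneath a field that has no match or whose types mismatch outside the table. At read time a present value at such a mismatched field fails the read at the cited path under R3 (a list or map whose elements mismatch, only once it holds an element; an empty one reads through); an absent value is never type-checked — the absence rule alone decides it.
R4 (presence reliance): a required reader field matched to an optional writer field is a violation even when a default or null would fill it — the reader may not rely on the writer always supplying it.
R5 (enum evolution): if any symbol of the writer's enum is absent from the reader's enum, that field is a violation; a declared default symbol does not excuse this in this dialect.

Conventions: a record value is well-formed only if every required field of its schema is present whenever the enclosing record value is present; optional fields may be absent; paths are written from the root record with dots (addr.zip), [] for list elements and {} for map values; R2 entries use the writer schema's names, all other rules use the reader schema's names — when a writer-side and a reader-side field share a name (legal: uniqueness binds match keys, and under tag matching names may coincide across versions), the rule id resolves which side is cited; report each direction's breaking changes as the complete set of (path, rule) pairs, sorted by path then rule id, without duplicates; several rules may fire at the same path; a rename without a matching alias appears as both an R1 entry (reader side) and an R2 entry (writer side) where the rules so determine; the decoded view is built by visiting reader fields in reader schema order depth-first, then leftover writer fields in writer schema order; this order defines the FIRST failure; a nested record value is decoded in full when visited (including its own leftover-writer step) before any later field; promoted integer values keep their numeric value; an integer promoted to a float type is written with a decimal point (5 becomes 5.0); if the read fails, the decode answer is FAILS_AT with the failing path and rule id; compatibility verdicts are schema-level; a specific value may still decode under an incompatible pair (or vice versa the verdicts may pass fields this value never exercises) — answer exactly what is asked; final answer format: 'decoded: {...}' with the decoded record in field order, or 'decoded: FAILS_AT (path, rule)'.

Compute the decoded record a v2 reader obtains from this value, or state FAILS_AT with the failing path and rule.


decoded: {"kind": "LOW", "blob": null, "extras": {"k1": 250, "alt": 3}, "active": false, "signature": null, "retries": 3, "balance": null}

the writer's type comes first in each Account pair
decode walk for Account under reader schema v2:
  kind := "LOW"
  blob := null (absent, optional -> null)
  extras := {"k1": 250, "alt": 3}
  active := false
  signature := null (absent, optional -> null)
  retries := 3
  balance := null (absent, optional -> null)
  => decoded: {"kind": "LOW", "blob": null, "extras": {"k1": 250, "alt": 3}, "active": false, "signature": null, "retries": 3, "balance": null}


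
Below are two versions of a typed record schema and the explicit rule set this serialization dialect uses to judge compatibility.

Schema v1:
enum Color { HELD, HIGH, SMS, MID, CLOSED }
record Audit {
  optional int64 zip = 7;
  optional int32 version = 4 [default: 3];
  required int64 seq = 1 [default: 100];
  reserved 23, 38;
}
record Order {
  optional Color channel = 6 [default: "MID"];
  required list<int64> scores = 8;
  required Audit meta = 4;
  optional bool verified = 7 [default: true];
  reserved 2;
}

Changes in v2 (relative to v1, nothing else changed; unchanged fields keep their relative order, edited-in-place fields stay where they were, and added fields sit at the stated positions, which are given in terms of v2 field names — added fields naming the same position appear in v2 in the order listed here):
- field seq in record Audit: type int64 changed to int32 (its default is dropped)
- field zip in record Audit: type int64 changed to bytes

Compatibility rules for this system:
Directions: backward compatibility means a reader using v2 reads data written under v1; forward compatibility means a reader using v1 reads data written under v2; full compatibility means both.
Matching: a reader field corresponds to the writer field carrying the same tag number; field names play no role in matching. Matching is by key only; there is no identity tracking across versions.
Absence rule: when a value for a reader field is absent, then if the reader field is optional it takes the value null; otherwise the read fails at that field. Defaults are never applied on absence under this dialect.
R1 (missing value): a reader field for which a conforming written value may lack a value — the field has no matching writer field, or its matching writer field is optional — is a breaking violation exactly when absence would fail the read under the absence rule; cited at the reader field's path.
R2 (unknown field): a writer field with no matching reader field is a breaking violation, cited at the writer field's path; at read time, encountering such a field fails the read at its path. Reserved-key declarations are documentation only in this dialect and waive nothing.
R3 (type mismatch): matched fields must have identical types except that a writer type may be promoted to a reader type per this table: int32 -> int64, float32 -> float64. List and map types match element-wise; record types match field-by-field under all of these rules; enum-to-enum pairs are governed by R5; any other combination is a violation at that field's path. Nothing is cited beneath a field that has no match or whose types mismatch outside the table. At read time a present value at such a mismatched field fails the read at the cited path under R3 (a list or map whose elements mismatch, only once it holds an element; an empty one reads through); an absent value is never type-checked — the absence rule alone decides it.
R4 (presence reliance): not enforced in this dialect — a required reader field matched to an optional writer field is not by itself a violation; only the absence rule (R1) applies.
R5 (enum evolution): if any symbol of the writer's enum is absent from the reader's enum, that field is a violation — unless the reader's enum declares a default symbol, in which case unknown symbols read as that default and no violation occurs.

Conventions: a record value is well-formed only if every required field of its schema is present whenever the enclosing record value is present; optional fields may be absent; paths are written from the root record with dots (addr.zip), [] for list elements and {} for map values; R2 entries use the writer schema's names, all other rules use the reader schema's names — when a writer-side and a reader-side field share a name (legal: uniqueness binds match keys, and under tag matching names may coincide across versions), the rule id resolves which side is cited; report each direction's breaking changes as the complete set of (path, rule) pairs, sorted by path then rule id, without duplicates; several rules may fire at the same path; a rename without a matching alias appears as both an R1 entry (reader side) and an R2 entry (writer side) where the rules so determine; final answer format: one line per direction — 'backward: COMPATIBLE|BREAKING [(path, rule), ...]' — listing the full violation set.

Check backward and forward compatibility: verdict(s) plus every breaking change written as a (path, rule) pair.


backward: BREAKING [(meta.seq, R3), (meta.zip, R3)]; forward: BREAKING [(meta.zip, R3)]

the writer's type comes first in each Order pair
backward on Order — v2 reading data written by v1:
  channel: Color -> Color, writer optional; from channel
  scores: list<int64> -> list<int64>, writer required; from scores
  meta: Audit -> Audit, writer required; from meta
  verified: bool -> bool, writer optional; from verified
  meta.zip: int64 -> bytes, writer optional; from meta.zip
  meta.version: int32 -> int32, writer optional; from meta.version
  meta.seq: int64 -> int32, writer required; from meta.seq
  R3 fires at meta.seq
  R3 fires at meta.zip
  => backward verdict for Order: BREAKING, 2 violation(s)
forward on Order — v1 reading data written by v2:
  channel: Color -> Color, writer optional; from channel
  scores: list<int64> -> list<int64>, writer required; from scores
  meta: Audit -> Audit, writer required; from meta
  verified: bool -> bool, writer optional; from verified
  meta.zip: bytes -> int64, writer optional; from meta.zip
  meta.version: int32 -> int32, writer optional; from meta.version
  meta.seq: int32 -> int64, writer required; from meta.seq
  R3 fires at meta.zip
  => forward verdict for Order: BREAKING, 1 violation(s)


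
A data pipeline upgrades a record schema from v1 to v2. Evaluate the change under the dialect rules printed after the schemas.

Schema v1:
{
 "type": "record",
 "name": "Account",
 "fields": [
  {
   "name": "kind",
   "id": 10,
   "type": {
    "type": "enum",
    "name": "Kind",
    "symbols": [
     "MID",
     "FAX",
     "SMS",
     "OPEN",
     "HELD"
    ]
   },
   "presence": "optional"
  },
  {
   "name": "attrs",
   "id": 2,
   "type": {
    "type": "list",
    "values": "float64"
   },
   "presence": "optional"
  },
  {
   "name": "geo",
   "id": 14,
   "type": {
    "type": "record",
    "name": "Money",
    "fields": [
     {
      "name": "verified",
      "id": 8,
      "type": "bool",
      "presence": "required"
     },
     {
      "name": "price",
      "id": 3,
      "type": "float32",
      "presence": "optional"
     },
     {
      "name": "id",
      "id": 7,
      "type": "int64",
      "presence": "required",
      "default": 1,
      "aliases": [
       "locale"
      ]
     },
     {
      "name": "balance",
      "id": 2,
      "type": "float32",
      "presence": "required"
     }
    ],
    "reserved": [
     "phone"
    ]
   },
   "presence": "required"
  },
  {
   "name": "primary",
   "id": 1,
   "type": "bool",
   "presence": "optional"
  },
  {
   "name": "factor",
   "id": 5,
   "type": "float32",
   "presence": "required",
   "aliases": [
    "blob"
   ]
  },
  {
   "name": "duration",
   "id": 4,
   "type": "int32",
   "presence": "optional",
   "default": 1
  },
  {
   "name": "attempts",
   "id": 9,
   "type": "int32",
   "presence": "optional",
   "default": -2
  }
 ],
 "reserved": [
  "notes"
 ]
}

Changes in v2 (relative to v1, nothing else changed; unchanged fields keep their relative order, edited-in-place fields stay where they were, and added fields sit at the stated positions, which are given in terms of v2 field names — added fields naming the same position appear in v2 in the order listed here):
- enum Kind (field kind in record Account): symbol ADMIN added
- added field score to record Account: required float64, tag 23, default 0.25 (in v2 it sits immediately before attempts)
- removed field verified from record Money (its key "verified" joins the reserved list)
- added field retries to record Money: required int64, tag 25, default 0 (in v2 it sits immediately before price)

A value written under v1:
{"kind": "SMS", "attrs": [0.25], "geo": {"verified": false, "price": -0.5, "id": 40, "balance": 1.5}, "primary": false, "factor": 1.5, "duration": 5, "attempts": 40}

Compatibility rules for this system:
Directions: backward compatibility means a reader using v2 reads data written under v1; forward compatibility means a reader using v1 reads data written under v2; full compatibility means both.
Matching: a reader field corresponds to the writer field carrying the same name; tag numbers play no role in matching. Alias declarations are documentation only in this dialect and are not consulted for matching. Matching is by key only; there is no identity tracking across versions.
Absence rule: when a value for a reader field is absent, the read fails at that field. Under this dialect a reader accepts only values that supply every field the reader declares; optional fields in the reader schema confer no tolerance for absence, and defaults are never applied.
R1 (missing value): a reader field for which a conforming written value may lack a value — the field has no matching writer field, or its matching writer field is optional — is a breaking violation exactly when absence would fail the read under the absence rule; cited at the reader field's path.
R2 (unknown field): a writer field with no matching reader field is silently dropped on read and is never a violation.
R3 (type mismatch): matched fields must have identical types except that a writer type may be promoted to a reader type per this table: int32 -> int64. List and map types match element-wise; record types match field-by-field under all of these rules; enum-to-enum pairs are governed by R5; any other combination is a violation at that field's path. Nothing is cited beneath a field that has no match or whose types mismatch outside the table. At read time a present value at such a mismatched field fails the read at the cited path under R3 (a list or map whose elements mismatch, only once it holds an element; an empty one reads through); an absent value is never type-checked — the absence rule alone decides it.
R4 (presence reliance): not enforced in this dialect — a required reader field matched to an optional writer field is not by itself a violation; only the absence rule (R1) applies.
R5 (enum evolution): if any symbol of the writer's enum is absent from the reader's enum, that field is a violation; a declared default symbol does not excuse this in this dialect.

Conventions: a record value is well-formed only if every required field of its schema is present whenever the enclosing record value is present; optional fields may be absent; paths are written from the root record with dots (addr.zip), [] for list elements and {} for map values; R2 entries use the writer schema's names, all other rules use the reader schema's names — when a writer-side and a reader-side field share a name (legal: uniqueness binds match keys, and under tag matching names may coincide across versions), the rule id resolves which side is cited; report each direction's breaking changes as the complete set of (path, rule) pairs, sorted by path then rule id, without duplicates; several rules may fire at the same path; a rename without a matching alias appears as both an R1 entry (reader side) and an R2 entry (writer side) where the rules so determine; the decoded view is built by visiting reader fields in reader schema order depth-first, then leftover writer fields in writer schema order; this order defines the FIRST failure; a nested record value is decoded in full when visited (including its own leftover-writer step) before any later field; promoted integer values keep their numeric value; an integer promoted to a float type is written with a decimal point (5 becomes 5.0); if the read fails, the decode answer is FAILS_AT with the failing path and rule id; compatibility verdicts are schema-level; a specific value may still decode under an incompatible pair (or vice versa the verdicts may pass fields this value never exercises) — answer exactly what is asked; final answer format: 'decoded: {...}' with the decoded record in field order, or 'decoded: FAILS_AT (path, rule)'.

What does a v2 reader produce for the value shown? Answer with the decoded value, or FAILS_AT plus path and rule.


decoded: FAILS_AT (geo.retries, R1)

the writer's type comes first in each Account pair
migrating the Account value to v2:
  kind := "SMS"
  attrs := [0.25]
  read fails at geo.retries under R1 (no fill)
  => FAILS_AT (geo.retries, R1)
remaining Account differences; none change what is asked:
  enum Kind (field kind in record Account): symbol ADMIN added -> matters for Account compatibility verdicts, not for this value's decode
  removed field verified from record Money (its key "verified" joins the reserved list) -> matters for Account compatibility verdicts, not for this value's decode
  added field score to record Account: required float64, tag 23, default 0.25 (in v2 it sits immediately before attempts) -> matters for Account compatibility verdicts, not for this value's decode


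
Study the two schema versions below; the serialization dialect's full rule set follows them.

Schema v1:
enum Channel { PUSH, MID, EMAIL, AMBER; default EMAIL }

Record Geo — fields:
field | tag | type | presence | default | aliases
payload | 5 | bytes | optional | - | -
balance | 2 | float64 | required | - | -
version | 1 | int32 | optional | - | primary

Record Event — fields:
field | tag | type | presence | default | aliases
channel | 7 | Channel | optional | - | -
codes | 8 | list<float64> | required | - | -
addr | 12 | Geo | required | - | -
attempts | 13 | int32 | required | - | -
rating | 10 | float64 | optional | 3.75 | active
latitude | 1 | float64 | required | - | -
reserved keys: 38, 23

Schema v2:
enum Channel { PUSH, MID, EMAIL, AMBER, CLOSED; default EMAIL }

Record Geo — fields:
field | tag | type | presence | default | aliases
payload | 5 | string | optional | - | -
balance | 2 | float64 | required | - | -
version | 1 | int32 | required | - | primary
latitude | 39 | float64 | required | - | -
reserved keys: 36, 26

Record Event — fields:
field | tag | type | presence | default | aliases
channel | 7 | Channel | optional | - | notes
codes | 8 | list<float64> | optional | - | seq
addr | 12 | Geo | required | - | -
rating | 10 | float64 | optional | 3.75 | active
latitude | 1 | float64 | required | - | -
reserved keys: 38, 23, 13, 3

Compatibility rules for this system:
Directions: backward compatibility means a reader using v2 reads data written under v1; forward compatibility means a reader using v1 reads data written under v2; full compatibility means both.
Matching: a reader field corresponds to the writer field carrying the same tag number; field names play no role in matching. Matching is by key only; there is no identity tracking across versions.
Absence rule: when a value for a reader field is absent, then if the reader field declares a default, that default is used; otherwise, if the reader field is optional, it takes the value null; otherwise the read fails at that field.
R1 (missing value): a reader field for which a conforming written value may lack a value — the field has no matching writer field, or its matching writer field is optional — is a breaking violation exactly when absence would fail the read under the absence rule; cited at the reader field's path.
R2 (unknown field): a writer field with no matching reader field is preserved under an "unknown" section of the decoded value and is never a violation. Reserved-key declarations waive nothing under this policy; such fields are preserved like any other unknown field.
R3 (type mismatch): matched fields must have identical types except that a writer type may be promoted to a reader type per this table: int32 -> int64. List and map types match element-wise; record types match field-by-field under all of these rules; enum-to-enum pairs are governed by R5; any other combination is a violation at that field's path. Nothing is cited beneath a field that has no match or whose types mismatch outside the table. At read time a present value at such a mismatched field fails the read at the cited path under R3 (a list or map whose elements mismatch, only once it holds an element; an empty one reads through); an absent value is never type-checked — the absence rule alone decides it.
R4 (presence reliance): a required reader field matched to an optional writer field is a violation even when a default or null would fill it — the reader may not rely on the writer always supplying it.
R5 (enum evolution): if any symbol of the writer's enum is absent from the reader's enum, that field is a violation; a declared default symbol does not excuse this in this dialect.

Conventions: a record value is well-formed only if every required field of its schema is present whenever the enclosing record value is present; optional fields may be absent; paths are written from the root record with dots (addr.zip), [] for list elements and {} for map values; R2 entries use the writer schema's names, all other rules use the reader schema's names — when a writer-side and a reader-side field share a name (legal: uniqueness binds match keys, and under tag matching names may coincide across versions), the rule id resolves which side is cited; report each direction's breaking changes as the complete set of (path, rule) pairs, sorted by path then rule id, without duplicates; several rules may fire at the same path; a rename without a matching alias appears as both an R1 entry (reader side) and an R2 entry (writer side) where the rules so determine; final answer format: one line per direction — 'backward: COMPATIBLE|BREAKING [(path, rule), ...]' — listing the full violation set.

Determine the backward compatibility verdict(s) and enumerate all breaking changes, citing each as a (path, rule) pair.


in Event below, arrows point writer -> reader
backward analysis of Event with v2 as reader and v1 as writer:
  channel: Channel -> Channel, writer optional; from channel
  codes: list<float64> -> list<float64>, writer required; from codes
  addr: Geo -> Geo, writer required; from addr
  rating: float64 -> float64, writer optional; from rating
  latitude: float64 -> float64, writer required; from latitude
  attempts (writer side), unknown to reader
  addr.payload: bytes -> string, writer optional; from addr.payload
  addr.balance: float64 -> float64, writer required; from addr.balance
  addr.version: int32 -> int32, writer optional; from addr.version
  no writer field matches reader addr.latitude
  violation R1 at addr.latitude
  violation R3 at addr.payload
  violation R1 at addr.version
  violation R4 at addr.version
  => backward: BREAKING (4)
diffs on Event not affecting the asked answer:
  enum Channel (field channel in record Event): symbol CLOSED added -> fires only in the forward direction of Event, which is not asked here
  removed field attempts from record Event (its key 13 joins the reserved list) -> fires only in the forward direction of Event, which is not asked here
  field codes in record Event: required changed to optional -> fires only in the forward direction of Event, which is not asked here

backward: BREAKING [(addr.latitude, R1), (addr.payload, R3), (addr.version, R1), (addr.version, R4)]


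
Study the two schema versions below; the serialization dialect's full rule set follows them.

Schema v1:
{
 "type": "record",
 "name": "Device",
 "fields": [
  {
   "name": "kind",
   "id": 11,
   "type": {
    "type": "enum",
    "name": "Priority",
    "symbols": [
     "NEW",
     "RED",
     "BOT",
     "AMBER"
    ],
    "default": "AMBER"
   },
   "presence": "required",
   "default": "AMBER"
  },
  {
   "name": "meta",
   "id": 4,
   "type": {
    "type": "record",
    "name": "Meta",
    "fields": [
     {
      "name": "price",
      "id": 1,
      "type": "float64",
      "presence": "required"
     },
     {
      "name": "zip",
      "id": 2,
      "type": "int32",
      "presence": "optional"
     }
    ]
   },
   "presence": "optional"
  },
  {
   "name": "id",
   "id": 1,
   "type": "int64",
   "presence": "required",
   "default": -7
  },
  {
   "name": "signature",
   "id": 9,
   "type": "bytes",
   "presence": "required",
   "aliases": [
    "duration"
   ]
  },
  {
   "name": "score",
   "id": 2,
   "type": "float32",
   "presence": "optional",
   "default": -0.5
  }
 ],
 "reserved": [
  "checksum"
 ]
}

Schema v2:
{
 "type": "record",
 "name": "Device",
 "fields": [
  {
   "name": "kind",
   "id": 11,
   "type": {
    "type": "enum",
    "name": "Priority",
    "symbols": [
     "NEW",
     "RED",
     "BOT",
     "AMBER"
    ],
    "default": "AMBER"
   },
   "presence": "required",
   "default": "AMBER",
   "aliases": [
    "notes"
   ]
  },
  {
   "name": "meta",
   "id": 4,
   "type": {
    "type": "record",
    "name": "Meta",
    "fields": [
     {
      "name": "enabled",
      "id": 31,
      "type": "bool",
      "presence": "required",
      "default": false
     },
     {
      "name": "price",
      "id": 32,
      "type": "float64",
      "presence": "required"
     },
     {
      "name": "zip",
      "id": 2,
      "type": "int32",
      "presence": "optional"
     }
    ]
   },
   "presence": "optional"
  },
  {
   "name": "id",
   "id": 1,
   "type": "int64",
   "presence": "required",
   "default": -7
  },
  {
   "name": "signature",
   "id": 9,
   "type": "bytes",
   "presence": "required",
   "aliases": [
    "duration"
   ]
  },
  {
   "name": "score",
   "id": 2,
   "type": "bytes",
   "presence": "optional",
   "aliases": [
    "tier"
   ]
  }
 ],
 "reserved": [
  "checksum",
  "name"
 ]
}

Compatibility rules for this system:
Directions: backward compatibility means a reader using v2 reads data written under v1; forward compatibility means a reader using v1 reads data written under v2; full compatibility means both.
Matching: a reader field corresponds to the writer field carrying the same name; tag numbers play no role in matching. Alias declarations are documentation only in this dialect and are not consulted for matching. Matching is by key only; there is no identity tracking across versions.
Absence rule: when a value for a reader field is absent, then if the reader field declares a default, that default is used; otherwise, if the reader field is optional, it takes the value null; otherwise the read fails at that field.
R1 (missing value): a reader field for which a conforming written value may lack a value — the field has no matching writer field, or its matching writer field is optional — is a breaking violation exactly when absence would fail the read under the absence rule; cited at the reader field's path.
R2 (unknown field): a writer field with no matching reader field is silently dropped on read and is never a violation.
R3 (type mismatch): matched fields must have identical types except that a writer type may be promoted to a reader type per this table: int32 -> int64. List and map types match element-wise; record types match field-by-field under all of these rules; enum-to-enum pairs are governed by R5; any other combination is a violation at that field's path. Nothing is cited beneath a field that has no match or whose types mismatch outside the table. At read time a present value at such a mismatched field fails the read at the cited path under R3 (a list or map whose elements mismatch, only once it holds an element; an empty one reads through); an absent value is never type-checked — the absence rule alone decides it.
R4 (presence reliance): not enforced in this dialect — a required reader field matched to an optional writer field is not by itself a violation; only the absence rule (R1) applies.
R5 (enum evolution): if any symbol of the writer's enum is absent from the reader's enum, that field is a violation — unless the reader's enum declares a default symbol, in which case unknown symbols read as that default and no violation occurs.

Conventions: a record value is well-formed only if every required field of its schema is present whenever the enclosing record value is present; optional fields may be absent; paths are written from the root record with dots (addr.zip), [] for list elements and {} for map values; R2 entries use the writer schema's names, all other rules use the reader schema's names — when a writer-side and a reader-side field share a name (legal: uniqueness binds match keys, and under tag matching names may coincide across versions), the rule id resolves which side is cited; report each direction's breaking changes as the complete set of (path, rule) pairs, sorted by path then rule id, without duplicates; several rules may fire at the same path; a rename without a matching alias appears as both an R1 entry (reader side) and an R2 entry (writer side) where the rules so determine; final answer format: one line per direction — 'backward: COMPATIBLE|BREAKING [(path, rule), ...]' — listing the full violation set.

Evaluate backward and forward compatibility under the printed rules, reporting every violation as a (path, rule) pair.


backward: BREAKING [(score, R3)]; forward: BREAKING [(score, R3)]

the writer's type comes first in each Device pair
backward on Device — v2 reading data written by v1:
  kind <- kind (Priority -> Priority, writer required)
  meta <- meta (Meta -> Meta, writer optional)
  id <- id (int64 -> int64, writer required)
  signature <- signature (bytes -> bytes, writer required)
  score <- score (float32 -> bytes, writer optional)
  meta.enabled has no writer counterpart
  meta.price <- meta.price (float64 -> float64, writer required)
  meta.zip <- meta.zip (int32 -> int32, writer optional)
  breaking: (score, R3)
  backward on Device therefore BREAKING (1)
forward on Device — v1 reading data written by v2:
  kind <- kind (Priority -> Priority, writer required)
  meta <- meta (Meta -> Meta, writer optional)
  id <- id (int64 -> int64, writer required)
  signature <- signature (bytes -> bytes, writer required)
  score <- score (bytes -> float32, writer optional)
  meta.price <- meta.price (float64 -> float64, writer required)
  meta.zip <- meta.zip (int32 -> int32, writer optional)
  meta.enabled (writer side), unknown to reader
  breaking: (score, R3)
  forward on Device therefore BREAKING (1)


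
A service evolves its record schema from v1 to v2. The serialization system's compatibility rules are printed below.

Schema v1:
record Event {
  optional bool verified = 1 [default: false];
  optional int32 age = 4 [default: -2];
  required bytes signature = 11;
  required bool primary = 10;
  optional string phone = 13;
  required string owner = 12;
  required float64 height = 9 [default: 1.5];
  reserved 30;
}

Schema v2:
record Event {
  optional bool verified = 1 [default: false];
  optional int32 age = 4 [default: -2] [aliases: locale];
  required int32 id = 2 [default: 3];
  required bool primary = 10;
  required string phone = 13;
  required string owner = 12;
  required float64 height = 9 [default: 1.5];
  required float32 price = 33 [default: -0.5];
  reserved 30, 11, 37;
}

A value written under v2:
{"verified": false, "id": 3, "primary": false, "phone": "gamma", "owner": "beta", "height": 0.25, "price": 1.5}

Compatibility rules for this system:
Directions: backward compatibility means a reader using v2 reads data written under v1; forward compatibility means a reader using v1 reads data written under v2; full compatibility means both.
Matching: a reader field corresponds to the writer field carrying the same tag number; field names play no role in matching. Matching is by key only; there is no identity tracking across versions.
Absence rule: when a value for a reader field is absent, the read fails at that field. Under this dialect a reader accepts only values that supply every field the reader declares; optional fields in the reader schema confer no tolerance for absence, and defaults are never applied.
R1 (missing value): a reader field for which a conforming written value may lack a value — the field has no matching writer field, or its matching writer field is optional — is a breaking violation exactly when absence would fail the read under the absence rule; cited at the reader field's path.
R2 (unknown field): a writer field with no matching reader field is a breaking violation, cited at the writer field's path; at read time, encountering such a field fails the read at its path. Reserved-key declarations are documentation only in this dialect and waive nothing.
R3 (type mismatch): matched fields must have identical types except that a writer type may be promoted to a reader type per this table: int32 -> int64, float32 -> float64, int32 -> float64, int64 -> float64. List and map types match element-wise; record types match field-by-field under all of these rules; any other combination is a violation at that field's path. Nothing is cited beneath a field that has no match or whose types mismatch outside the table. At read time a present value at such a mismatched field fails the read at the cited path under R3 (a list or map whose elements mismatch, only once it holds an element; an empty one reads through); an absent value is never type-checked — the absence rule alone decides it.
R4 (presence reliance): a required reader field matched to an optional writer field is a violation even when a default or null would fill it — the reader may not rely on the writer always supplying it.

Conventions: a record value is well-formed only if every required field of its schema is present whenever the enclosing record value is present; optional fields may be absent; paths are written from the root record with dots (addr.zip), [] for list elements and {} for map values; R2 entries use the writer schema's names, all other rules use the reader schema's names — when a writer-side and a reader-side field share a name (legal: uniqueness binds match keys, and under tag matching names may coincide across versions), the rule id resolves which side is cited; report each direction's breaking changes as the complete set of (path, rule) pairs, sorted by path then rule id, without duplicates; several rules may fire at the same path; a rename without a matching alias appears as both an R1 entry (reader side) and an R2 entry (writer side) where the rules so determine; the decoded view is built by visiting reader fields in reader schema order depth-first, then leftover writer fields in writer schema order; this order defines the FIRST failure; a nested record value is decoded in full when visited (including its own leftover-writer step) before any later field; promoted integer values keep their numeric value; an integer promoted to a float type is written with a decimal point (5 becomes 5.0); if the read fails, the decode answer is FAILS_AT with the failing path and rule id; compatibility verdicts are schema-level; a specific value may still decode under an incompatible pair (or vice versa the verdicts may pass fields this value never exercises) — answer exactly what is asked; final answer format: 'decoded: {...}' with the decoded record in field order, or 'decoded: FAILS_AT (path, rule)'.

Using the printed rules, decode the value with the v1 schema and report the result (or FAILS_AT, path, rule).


in Event below, arrows point writer -> reader
decoding the Event value with the v1 reader:
  verified := false
  read fails at age under R1 (no fill)
  => FAILS_AT (age, R1)
the other Event changes do not affect what is asked:
  added field id to record Event: required int32, tag 2, default 3 (in v2 it sits immediately before primary) -> shifts the Event verdicts, not this decode
  field phone in record Event: optional changed to required -> shifts the Event verdicts, not this decode
  removed field signature from record Event (its key 11 joins the reserved list) -> shifts the Event verdicts, not this decode
  added field price to record Event: required float32, tag 33, default -0.5 (in v2 it sits last) -> shifts the Event verdicts, not this decode

decoded: FAILS_AT (age, R1)
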